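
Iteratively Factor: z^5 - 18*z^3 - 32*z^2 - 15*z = (z + 1)*(z^4 - z^3 - 17*z^2 - 15*z) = (z + 1)^2*(z^3 - 2*z^2 - 15*z) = (z - 5)*(z + 1)^2*(z^2 + 3*z) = z*(z - 5)*(z + 1)^2*(z + 3)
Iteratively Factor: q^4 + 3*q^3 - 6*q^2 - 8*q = (q - 2)*(q^3 + 5*q^2 + 4*q) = q*(q - 2)*(q^2 + 5*q + 4) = q*(q - 2)*(q + 1)*(q + 4)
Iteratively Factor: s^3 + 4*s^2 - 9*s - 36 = (s - 3)*(s^2 + 7*s + 12) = (s - 3)*(s + 3)*(s + 4)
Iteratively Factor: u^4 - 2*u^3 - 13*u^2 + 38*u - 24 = (u - 2)*(u^3 - 13*u + 12) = (u - 3)*(u - 2)*(u^2 + 3*u - 4) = (u - 3)*(u - 2)*(u - 1)*(u + 4)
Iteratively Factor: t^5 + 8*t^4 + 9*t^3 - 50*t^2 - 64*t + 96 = (t - 1)*(t^4 + 9*t^3 + 18*t^2 - 32*t - 96) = (t - 1)*(t + 3)*(t^3 + 6*t^2 - 32) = (t - 2)*(t - 1)*(t + 3)*(t^2 + 8*t + 16) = (t - 2)*(t - 1)*(t + 3)*(t + 4)*(t + 4)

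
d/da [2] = 0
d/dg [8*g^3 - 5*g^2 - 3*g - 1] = 24*g^2 - 10*g - 3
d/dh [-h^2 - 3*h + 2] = -2*h - 3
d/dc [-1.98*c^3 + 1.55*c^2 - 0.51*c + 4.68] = -5.94*c^2 + 3.1*c - 0.51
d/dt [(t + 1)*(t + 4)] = 2*t + 5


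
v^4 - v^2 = v^2*(v - 1)*(v + 1)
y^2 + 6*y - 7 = (y - 1)*(y + 7)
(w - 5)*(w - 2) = w^2 - 7*w + 10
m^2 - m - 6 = (m - 3)*(m + 2)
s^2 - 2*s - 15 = (s - 5)*(s + 3)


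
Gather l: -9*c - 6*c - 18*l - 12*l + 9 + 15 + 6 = -15*c - 30*l + 30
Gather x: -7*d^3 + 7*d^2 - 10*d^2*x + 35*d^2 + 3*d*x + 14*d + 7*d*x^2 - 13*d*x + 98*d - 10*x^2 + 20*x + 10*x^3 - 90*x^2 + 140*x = -7*d^3 + 42*d^2 + 112*d + 10*x^3 + x^2*(7*d - 100) + x*(-10*d^2 - 10*d + 160)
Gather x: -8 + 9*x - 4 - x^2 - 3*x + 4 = -x^2 + 6*x - 8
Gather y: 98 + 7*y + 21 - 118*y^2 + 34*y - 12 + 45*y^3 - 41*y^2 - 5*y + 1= 45*y^3 - 159*y^2 + 36*y + 108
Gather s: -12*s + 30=30 - 12*s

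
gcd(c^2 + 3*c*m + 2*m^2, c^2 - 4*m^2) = c + 2*m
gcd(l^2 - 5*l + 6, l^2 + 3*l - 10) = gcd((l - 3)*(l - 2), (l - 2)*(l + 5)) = l - 2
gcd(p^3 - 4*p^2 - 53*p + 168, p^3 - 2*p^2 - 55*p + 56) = p^2 - p - 56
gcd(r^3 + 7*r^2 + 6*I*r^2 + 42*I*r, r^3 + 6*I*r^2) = r^2 + 6*I*r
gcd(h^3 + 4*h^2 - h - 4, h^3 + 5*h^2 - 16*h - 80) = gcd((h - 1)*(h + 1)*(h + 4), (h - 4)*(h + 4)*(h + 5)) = h + 4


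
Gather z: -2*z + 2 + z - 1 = 1 - z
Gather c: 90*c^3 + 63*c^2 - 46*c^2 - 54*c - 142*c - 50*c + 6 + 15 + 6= 90*c^3 + 17*c^2 - 246*c + 27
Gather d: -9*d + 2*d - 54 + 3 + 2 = -7*d - 49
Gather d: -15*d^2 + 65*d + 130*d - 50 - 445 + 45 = -15*d^2 + 195*d - 450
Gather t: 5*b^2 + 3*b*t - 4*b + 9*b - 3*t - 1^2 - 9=5*b^2 + 5*b + t*(3*b - 3) - 10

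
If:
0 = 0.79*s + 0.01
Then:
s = -0.01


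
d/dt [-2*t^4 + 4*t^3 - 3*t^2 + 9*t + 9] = -8*t^3 + 12*t^2 - 6*t + 9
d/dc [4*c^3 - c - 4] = 12*c^2 - 1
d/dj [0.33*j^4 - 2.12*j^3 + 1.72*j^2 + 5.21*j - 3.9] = 1.32*j^3 - 6.36*j^2 + 3.44*j + 5.21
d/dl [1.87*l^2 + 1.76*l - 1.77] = 3.74*l + 1.76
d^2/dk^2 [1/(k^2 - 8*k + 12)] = 2*(-k^2 + 8*k + 4*(k - 4)^2 - 12)/(k^2 - 8*k + 12)^3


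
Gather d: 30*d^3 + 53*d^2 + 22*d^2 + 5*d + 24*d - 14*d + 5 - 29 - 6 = 30*d^3 + 75*d^2 + 15*d - 30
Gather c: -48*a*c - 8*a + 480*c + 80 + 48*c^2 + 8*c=-8*a + 48*c^2 + c*(488 - 48*a) + 80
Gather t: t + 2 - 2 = t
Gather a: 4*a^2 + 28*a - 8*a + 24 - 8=4*a^2 + 20*a + 16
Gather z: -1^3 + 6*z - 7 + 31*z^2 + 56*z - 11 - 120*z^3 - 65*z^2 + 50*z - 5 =-120*z^3 - 34*z^2 + 112*z - 24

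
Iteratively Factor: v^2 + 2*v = (v + 2)*(v)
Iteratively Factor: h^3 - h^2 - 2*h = (h + 1)*(h^2 - 2*h) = h*(h + 1)*(h - 2)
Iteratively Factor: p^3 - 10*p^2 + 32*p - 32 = (p - 2)*(p^2 - 8*p + 16) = (p - 4)*(p - 2)*(p - 4)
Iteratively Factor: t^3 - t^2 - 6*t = (t + 2)*(t^2 - 3*t) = (t - 3)*(t + 2)*(t)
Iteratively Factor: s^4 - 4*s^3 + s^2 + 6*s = (s - 2)*(s^3 - 2*s^2 - 3*s) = (s - 2)*(s + 1)*(s^2 - 3*s) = (s - 3)*(s - 2)*(s + 1)*(s)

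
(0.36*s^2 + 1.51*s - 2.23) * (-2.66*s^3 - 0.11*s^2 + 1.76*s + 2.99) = -0.9576*s^5 - 4.0562*s^4 + 6.3993*s^3 + 3.9793*s^2 + 0.5901*s - 6.6677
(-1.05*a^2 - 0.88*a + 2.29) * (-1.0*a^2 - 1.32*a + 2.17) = 1.05*a^4 + 2.266*a^3 - 3.4069*a^2 - 4.9324*a + 4.9693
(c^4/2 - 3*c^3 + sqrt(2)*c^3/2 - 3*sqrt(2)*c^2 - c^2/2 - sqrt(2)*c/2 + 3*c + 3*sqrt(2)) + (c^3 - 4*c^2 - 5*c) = c^4/2 - 2*c^3 + sqrt(2)*c^3/2 - 9*c^2/2 - 3*sqrt(2)*c^2 - 2*c - sqrt(2)*c/2 + 3*sqrt(2)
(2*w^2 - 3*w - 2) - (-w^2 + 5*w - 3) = 3*w^2 - 8*w + 1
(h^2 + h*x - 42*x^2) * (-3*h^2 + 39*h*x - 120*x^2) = -3*h^4 + 36*h^3*x + 45*h^2*x^2 - 1758*h*x^3 + 5040*x^4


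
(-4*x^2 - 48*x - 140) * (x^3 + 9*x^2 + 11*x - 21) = -4*x^5 - 84*x^4 - 616*x^3 - 1704*x^2 - 532*x + 2940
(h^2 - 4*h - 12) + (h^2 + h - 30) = 2*h^2 - 3*h - 42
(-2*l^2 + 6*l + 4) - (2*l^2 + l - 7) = -4*l^2 + 5*l + 11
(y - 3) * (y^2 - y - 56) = y^3 - 4*y^2 - 53*y + 168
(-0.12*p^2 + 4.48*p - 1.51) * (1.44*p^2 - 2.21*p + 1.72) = -0.1728*p^4 + 6.7164*p^3 - 12.2816*p^2 + 11.0427*p - 2.5972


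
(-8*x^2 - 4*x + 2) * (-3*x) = 24*x^3 + 12*x^2 - 6*x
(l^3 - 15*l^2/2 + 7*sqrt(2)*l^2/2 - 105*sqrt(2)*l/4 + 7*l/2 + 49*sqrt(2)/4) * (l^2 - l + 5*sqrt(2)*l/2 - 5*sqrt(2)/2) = l^5 - 17*l^4/2 + 6*sqrt(2)*l^4 - 51*sqrt(2)*l^3 + 57*l^3/2 - 609*l^2/4 + 66*sqrt(2)*l^2 - 21*sqrt(2)*l + 385*l/2 - 245/4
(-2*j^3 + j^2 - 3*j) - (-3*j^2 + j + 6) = -2*j^3 + 4*j^2 - 4*j - 6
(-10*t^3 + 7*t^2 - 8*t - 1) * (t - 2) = -10*t^4 + 27*t^3 - 22*t^2 + 15*t + 2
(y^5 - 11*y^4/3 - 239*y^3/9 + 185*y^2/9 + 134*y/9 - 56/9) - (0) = y^5 - 11*y^4/3 - 239*y^3/9 + 185*y^2/9 + 134*y/9 - 56/9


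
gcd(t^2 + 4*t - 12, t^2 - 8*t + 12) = t - 2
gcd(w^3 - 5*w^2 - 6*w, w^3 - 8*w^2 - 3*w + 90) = w - 6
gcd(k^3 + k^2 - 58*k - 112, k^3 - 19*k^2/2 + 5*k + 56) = k^2 - 6*k - 16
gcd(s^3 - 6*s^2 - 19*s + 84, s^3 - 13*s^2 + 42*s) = s - 7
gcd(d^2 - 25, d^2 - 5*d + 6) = 1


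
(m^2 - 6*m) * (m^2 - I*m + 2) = m^4 - 6*m^3 - I*m^3 + 2*m^2 + 6*I*m^2 - 12*m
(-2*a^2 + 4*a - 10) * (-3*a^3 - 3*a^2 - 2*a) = 6*a^5 - 6*a^4 + 22*a^3 + 22*a^2 + 20*a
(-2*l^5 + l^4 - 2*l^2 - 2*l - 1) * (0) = 0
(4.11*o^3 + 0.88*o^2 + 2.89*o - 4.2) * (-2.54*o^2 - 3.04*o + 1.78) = -10.4394*o^5 - 14.7296*o^4 - 2.7*o^3 + 3.4488*o^2 + 17.9122*o - 7.476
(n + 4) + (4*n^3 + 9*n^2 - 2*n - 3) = 4*n^3 + 9*n^2 - n + 1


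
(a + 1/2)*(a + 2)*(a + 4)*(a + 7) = a^4 + 27*a^3/2 + 113*a^2/2 + 81*a + 28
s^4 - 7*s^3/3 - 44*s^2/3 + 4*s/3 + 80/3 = (s - 5)*(s - 4/3)*(s + 2)^2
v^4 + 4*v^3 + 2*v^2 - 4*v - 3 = (v - 1)*(v + 1)^2*(v + 3)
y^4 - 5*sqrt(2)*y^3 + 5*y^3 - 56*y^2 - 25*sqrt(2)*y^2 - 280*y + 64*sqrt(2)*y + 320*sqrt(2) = (y + 5)*(y - 8*sqrt(2))*(y - sqrt(2))*(y + 4*sqrt(2))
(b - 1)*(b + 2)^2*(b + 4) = b^4 + 7*b^3 + 12*b^2 - 4*b - 16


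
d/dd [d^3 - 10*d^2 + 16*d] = 3*d^2 - 20*d + 16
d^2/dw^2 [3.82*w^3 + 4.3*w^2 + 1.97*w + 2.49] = 22.92*w + 8.6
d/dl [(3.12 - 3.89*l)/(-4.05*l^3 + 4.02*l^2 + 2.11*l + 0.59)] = (-31.509*l^3 + 53.5458*l^2 - 25.0848*l - 8.8783)/(16.4025*l^6 - 32.562*l^5 - 0.930600000000002*l^4 + 12.1854*l^3 + 9.1957*l^2 + 2.4898*l + 0.3481)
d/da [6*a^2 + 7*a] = 12*a + 7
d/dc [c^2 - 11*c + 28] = 2*c - 11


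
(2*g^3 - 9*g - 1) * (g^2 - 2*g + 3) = 2*g^5 - 4*g^4 - 3*g^3 + 17*g^2 - 25*g - 3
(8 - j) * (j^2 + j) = -j^3 + 7*j^2 + 8*j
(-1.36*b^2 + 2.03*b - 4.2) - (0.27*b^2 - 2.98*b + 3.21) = -1.63*b^2 + 5.01*b - 7.41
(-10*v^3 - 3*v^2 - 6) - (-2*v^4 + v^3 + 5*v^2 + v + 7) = 2*v^4 - 11*v^3 - 8*v^2 - v - 13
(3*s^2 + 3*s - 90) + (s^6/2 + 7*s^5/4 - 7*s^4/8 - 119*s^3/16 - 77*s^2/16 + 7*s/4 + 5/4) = s^6/2 + 7*s^5/4 - 7*s^4/8 - 119*s^3/16 - 29*s^2/16 + 19*s/4 - 355/4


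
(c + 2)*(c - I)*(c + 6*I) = c^3 + 2*c^2 + 5*I*c^2 + 6*c + 10*I*c + 12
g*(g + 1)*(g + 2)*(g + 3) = g^4 + 6*g^3 + 11*g^2 + 6*g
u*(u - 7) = u^2 - 7*u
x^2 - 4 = (x - 2)*(x + 2)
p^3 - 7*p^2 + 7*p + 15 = (p - 5)*(p - 3)*(p + 1)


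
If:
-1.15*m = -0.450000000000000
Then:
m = 0.39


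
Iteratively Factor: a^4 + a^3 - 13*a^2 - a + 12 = (a + 1)*(a^3 - 13*a + 12) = (a - 3)*(a + 1)*(a^2 + 3*a - 4) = (a - 3)*(a + 1)*(a + 4)*(a - 1)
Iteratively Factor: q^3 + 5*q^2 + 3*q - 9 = (q - 1)*(q^2 + 6*q + 9) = (q - 1)*(q + 3)*(q + 3)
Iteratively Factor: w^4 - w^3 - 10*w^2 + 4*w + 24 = (w + 2)*(w^3 - 3*w^2 - 4*w + 12) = (w - 3)*(w + 2)*(w^2 - 4) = (w - 3)*(w + 2)^2*(w - 2)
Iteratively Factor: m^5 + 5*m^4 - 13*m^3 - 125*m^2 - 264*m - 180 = (m + 2)*(m^4 + 3*m^3 - 19*m^2 - 87*m - 90) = (m + 2)*(m + 3)*(m^3 - 19*m - 30) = (m - 5)*(m + 2)*(m + 3)*(m^2 + 5*m + 6) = (m - 5)*(m + 2)*(m + 3)^2*(m + 2)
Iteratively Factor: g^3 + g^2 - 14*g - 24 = (g - 4)*(g^2 + 5*g + 6) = (g - 4)*(g + 3)*(g + 2)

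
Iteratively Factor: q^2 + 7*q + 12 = (q + 4)*(q + 3)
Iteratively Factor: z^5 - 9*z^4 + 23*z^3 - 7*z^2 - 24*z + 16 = (z - 4)*(z^4 - 5*z^3 + 3*z^2 + 5*z - 4) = (z - 4)*(z - 1)*(z^3 - 4*z^2 - z + 4) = (z - 4)*(z - 1)^2*(z^2 - 3*z - 4) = (z - 4)*(z - 1)^2*(z + 1)*(z - 4)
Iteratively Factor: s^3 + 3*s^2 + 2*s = (s + 2)*(s^2 + s) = (s + 1)*(s + 2)*(s)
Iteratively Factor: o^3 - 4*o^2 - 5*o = (o)*(o^2 - 4*o - 5) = o*(o + 1)*(o - 5)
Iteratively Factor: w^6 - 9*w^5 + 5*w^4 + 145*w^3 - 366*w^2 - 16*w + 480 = (w + 1)*(w^5 - 10*w^4 + 15*w^3 + 130*w^2 - 496*w + 480) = (w - 2)*(w + 1)*(w^4 - 8*w^3 - w^2 + 128*w - 240) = (w - 3)*(w - 2)*(w + 1)*(w^3 - 5*w^2 - 16*w + 80) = (w - 5)*(w - 3)*(w - 2)*(w + 1)*(w^2 - 16) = (w - 5)*(w - 3)*(w - 2)*(w + 1)*(w + 4)*(w - 4)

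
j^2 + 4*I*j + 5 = (j - I)*(j + 5*I)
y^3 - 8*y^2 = y^2*(y - 8)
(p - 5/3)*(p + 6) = p^2 + 13*p/3 - 10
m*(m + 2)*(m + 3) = m^3 + 5*m^2 + 6*m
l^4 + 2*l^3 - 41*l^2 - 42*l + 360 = (l - 5)*(l - 3)*(l + 4)*(l + 6)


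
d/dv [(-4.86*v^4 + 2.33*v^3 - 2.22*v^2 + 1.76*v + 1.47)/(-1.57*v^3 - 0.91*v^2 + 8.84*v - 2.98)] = (7.6302*v^6 + 8.8452*v^5 - 134.4929*v^4 + 104.652*v^3 - 31.9297*v^2 + 15.9066*v - 18.2396)/(2.4649*v^6 + 2.8574*v^5 - 26.9295*v^4 - 6.7316*v^3 + 83.5692*v^2 - 52.6864*v + 8.8804)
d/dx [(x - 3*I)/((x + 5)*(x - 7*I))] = ((-x + 3*I)*(x + 5) + (-x + 3*I)*(x - 7*I) + (x + 5)*(x - 7*I))/((x + 5)^2*(x - 7*I)^2)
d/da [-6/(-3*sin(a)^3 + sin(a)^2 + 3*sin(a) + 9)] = 6*(-9*sin(a)^2 + 2*sin(a) + 3)*cos(a)/(-3*sin(a)*cos(a)^2 + cos(a)^2 - 10)^2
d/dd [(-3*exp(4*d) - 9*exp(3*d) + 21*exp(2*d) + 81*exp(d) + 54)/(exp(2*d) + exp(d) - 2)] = 6*(-exp(3*d) + exp(2*d) + exp(d) - 9)*exp(d)/(exp(2*d) - 2*exp(d) + 1)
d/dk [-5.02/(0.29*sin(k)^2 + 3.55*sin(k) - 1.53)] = (2.9116*sin(k) + 17.821)*cos(k)/(0.29*sin(k)^2 + 3.55*sin(k) - 1.53)^2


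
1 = 1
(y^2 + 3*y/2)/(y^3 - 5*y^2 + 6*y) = (y + 3/2)/(y^2 - 5*y + 6)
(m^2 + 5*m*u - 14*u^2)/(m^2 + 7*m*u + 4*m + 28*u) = (m - 2*u)/(m + 4)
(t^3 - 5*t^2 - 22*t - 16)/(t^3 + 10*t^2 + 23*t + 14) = (t - 8)/(t + 7)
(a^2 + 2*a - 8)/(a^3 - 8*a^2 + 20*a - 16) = (a + 4)/(a^2 - 6*a + 8)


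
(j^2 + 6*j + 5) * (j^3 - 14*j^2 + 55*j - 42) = j^5 - 8*j^4 - 24*j^3 + 218*j^2 + 23*j - 210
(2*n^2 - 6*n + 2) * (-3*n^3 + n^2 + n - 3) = -6*n^5 + 20*n^4 - 10*n^3 - 10*n^2 + 20*n - 6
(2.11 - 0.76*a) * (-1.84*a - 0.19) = 1.3984*a^2 - 3.738*a - 0.4009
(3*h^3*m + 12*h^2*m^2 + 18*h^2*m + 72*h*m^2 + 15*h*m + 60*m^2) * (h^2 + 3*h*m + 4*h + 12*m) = 3*h^5*m + 21*h^4*m^2 + 30*h^4*m + 36*h^3*m^3 + 210*h^3*m^2 + 87*h^3*m + 360*h^2*m^3 + 609*h^2*m^2 + 60*h^2*m + 1044*h*m^3 + 420*h*m^2 + 720*m^3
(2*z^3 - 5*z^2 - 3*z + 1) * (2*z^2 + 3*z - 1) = 4*z^5 - 4*z^4 - 23*z^3 - 2*z^2 + 6*z - 1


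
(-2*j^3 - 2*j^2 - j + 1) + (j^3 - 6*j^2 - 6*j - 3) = -j^3 - 8*j^2 - 7*j - 2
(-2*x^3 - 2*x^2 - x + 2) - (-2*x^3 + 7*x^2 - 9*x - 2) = -9*x^2 + 8*x + 4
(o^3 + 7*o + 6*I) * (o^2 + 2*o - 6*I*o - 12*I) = o^5 + 2*o^4 - 6*I*o^4 + 7*o^3 - 12*I*o^3 + 14*o^2 - 36*I*o^2 + 36*o - 72*I*o + 72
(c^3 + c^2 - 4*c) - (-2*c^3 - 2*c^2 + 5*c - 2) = 3*c^3 + 3*c^2 - 9*c + 2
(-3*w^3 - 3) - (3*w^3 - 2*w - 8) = -6*w^3 + 2*w + 5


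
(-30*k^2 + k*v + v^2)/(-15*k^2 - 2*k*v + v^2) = (6*k + v)/(3*k + v)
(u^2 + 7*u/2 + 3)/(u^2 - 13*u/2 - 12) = (u + 2)/(u - 8)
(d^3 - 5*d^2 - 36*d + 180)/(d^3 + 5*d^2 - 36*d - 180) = (d - 5)/(d + 5)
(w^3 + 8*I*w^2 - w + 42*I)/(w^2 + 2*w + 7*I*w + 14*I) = (w^2 + I*w + 6)/(w + 2)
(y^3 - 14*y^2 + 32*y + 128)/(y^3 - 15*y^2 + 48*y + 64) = (y + 2)/(y + 1)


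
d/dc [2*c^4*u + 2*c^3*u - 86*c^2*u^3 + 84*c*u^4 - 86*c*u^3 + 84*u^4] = 2*u*(4*c^3 + 3*c^2 - 86*c*u^2 + 42*u^3 - 43*u^2)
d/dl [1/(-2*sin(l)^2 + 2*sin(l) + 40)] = (2*sin(l) - 1)*cos(l)/(2*(sin(l) + cos(l)^2 + 19)^2)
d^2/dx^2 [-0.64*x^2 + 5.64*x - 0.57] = -1.28000000000000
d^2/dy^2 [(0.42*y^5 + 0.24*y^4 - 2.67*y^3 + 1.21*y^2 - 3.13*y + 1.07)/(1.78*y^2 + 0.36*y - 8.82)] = (7.98436799999999*y^7 + 5.827008*y^6 - 117.11304*y^5 - 62.42832*y^4 + 535.350544*y^3 + 409.22904*y^2 - 1536.9588*y + 202.255344)/(5.639752*y^6 + 3.421872*y^5 - 83.1438*y^4 - 33.86448*y^3 + 411.9822*y^2 + 84.015792*y - 686.128968)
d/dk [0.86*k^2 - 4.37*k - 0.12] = 1.72*k - 4.37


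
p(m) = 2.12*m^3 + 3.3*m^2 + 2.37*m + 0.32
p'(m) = 6.36*m^2 + 6.6*m + 2.37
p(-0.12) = 0.08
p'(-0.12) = 1.67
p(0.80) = 5.41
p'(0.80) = 11.72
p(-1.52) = -3.10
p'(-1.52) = 7.03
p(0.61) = 3.47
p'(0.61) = 8.76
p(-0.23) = -0.08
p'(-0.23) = 1.19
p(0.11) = 0.62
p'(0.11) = 3.17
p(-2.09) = -9.57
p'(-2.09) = 16.36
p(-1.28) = -1.75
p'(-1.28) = 4.34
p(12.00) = 4167.32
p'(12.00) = 997.41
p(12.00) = 4167.32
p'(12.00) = 997.41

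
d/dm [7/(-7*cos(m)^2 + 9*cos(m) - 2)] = 7*(9 - 14*cos(m))*sin(m)/(7*cos(m)^2 - 9*cos(m) + 2)^2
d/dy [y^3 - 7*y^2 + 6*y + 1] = 3*y^2 - 14*y + 6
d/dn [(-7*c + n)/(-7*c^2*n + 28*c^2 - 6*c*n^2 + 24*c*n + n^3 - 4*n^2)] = (-c - 2*n + 4)/(c^2*n^2 - 8*c^2*n + 16*c^2 + 2*c*n^3 - 16*c*n^2 + 32*c*n + n^4 - 8*n^3 + 16*n^2)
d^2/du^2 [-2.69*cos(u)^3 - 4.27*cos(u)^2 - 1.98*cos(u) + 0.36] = 3.9975*cos(u) + 8.54*cos(2*u) + 6.0525*cos(3*u)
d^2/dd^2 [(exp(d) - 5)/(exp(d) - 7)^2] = exp(d)/(exp(d) - 7)^2 + 22*exp(2*d)/(exp(d) - 7)^4 - 70*exp(d)/(exp(d) - 7)^4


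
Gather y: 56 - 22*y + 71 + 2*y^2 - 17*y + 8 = 2*y^2 - 39*y + 135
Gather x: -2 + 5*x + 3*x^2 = 3*x^2 + 5*x - 2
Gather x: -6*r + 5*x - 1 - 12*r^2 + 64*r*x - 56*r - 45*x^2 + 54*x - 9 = -12*r^2 - 62*r - 45*x^2 + x*(64*r + 59) - 10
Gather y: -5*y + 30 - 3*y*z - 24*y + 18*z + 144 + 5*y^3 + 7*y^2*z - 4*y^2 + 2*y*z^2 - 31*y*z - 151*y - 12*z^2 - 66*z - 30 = 5*y^3 + y^2*(7*z - 4) + y*(2*z^2 - 34*z - 180) - 12*z^2 - 48*z + 144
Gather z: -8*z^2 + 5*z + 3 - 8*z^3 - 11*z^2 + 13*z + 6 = -8*z^3 - 19*z^2 + 18*z + 9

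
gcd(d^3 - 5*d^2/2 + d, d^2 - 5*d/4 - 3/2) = d - 2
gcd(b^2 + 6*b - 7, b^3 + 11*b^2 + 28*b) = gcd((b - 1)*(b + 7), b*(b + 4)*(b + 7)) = b + 7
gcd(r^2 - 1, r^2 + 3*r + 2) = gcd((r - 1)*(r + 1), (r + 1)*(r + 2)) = r + 1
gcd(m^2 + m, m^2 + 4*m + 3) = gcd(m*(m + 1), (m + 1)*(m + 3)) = m + 1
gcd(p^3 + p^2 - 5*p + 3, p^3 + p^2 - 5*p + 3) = p^3 + p^2 - 5*p + 3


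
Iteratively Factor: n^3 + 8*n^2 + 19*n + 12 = (n + 1)*(n^2 + 7*n + 12) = (n + 1)*(n + 3)*(n + 4)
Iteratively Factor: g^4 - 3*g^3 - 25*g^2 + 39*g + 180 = (g - 5)*(g^3 + 2*g^2 - 15*g - 36) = (g - 5)*(g + 3)*(g^2 - g - 12) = (g - 5)*(g - 4)*(g + 3)*(g + 3)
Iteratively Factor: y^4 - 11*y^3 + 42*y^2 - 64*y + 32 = (y - 2)*(y^3 - 9*y^2 + 24*y - 16) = (y - 4)*(y - 2)*(y^2 - 5*y + 4) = (y - 4)*(y - 2)*(y - 1)*(y - 4)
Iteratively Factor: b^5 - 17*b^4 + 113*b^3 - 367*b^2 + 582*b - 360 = (b - 3)*(b^4 - 14*b^3 + 71*b^2 - 154*b + 120) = (b - 5)*(b - 3)*(b^3 - 9*b^2 + 26*b - 24) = (b - 5)*(b - 3)*(b - 2)*(b^2 - 7*b + 12) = (b - 5)*(b - 4)*(b - 3)*(b - 2)*(b - 3)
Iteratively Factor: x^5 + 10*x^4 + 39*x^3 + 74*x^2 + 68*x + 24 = (x + 2)*(x^4 + 8*x^3 + 23*x^2 + 28*x + 12) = (x + 2)^2*(x^3 + 6*x^2 + 11*x + 6) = (x + 2)^3*(x^2 + 4*x + 3) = (x + 2)^3*(x + 3)*(x + 1)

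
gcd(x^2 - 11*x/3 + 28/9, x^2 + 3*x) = 1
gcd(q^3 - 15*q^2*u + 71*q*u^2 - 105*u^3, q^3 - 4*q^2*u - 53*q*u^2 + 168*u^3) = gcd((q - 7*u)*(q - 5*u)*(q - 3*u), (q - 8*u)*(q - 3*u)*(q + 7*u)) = q - 3*u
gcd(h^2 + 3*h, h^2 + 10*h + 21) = h + 3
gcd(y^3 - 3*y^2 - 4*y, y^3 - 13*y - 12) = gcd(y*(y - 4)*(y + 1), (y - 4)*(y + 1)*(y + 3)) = y^2 - 3*y - 4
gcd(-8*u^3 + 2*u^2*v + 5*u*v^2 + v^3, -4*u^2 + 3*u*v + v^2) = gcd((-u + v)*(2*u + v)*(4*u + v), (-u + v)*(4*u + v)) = 4*u^2 - 3*u*v - v^2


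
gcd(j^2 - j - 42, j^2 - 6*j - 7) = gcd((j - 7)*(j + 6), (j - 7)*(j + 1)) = j - 7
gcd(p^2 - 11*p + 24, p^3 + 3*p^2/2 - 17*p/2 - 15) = p - 3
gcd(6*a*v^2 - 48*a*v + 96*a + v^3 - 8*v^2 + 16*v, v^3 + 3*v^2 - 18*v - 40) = v - 4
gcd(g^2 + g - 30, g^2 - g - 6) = 1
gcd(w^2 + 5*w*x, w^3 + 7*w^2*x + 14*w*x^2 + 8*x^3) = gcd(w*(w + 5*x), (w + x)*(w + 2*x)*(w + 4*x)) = 1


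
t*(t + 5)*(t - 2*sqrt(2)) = t^3 - 2*sqrt(2)*t^2 + 5*t^2 - 10*sqrt(2)*t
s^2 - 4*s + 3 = (s - 3)*(s - 1)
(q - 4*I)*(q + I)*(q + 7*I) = q^3 + 4*I*q^2 + 25*q + 28*I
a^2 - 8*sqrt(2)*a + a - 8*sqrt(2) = (a + 1)*(a - 8*sqrt(2))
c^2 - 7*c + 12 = (c - 4)*(c - 3)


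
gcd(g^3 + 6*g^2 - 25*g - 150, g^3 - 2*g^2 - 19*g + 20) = g - 5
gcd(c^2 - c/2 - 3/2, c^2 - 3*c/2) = c - 3/2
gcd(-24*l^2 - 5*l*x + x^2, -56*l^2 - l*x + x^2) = -8*l + x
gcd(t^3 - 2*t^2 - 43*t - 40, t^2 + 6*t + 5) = t^2 + 6*t + 5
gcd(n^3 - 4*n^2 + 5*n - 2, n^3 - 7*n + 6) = n^2 - 3*n + 2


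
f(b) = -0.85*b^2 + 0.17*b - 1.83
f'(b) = 0.17 - 1.7*b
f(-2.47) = -7.44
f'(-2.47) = 4.37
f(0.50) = -1.96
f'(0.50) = -0.68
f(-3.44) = -12.47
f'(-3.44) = 6.02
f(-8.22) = -60.66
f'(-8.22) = 14.14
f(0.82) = -2.26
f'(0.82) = -1.22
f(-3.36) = -12.00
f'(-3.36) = 5.88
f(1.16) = -2.78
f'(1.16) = -1.80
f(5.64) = -27.91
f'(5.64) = -9.42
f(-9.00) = -72.21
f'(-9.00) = 15.47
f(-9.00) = -72.21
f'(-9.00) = 15.47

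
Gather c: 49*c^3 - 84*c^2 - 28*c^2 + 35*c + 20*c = 49*c^3 - 112*c^2 + 55*c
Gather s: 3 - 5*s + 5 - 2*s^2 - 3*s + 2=-2*s^2 - 8*s + 10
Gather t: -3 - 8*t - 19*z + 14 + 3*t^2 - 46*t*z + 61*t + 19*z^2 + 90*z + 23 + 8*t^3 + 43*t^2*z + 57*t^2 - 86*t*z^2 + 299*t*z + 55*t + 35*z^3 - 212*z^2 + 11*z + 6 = 8*t^3 + t^2*(43*z + 60) + t*(-86*z^2 + 253*z + 108) + 35*z^3 - 193*z^2 + 82*z + 40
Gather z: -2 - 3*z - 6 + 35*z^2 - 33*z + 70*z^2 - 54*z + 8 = 105*z^2 - 90*z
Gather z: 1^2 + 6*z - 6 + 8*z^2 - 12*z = 8*z^2 - 6*z - 5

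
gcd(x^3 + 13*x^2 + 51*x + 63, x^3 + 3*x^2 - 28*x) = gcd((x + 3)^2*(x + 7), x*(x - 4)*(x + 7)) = x + 7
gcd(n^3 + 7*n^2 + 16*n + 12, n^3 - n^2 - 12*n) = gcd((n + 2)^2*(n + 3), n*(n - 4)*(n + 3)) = n + 3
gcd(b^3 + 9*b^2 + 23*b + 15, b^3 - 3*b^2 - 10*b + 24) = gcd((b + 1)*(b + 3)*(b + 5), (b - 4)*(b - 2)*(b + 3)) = b + 3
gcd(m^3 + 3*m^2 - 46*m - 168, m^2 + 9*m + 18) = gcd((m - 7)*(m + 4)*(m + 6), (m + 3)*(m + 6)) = m + 6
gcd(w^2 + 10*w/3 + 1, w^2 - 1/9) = w + 1/3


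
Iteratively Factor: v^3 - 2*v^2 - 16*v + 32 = (v - 4)*(v^2 + 2*v - 8) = (v - 4)*(v - 2)*(v + 4)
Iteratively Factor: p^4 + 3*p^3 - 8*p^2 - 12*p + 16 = (p + 2)*(p^3 + p^2 - 10*p + 8) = (p - 1)*(p + 2)*(p^2 + 2*p - 8) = (p - 1)*(p + 2)*(p + 4)*(p - 2)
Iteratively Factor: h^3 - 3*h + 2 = (h - 1)*(h^2 + h - 2) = (h - 1)*(h + 2)*(h - 1)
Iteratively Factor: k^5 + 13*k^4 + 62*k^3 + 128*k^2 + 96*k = (k + 3)*(k^4 + 10*k^3 + 32*k^2 + 32*k) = (k + 3)*(k + 4)*(k^3 + 6*k^2 + 8*k) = (k + 3)*(k + 4)^2*(k^2 + 2*k) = (k + 2)*(k + 3)*(k + 4)^2*(k)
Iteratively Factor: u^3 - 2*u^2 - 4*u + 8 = (u - 2)*(u^2 - 4) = (u - 2)*(u + 2)*(u - 2)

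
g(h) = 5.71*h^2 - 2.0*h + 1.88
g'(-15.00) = -173.30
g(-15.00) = 1316.63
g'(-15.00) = -173.30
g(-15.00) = 1316.63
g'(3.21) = 34.66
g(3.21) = 54.30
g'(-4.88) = -57.73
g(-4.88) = 147.62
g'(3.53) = 38.31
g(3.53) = 65.97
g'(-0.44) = -7.02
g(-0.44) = 3.87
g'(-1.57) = -19.93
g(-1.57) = 19.09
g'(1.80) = 18.56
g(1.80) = 16.78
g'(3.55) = 38.54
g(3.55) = 66.74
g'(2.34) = 24.72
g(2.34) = 28.47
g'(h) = 11.42*h - 2.0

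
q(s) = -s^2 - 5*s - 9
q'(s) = -2*s - 5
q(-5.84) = -13.91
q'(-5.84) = 6.68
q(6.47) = -83.21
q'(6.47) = -17.94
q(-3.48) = -3.71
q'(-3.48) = 1.96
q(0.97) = -14.79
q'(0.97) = -6.94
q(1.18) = -16.29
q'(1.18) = -7.36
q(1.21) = -16.51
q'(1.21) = -7.42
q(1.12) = -15.85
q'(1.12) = -7.24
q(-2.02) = -2.98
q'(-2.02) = -0.96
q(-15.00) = -159.00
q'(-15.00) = 25.00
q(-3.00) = -3.00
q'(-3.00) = 1.00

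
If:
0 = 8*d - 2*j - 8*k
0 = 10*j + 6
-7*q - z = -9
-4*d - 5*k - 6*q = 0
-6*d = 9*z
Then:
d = -237/268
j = -3/5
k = -246/335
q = 161/134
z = 79/134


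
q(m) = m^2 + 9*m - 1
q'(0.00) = 9.00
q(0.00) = -1.00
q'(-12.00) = -15.00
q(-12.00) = 35.00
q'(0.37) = 9.74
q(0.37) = 2.47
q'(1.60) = 12.20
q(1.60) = 15.96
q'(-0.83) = 7.34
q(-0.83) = -7.78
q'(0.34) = 9.68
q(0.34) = 2.18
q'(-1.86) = 5.28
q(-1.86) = -14.28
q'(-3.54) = 1.92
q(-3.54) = -20.33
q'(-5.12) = -1.24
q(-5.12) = -20.87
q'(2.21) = 13.42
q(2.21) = 23.77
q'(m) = 2*m + 9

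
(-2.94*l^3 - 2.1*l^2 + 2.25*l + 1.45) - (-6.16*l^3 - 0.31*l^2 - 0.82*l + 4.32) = 3.22*l^3 - 1.79*l^2 + 3.07*l - 2.87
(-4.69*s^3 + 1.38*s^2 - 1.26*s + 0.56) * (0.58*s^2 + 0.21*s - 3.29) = -2.7202*s^5 - 0.1845*s^4 + 14.9891*s^3 - 4.48*s^2 + 4.263*s - 1.8424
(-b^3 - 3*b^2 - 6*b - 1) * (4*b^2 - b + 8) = -4*b^5 - 11*b^4 - 29*b^3 - 22*b^2 - 47*b - 8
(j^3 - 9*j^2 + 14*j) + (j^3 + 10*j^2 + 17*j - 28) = 2*j^3 + j^2 + 31*j - 28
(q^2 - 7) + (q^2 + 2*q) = 2*q^2 + 2*q - 7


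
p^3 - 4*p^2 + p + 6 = (p - 3)*(p - 2)*(p + 1)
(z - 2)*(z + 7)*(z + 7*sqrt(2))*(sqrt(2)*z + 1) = sqrt(2)*z^4 + 5*sqrt(2)*z^3 + 15*z^3 - 7*sqrt(2)*z^2 + 75*z^2 - 210*z + 35*sqrt(2)*z - 98*sqrt(2)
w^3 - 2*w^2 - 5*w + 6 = (w - 3)*(w - 1)*(w + 2)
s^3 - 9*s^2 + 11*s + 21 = (s - 7)*(s - 3)*(s + 1)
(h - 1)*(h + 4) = h^2 + 3*h - 4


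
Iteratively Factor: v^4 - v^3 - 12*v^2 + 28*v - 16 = (v - 1)*(v^3 - 12*v + 16) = (v - 1)*(v + 4)*(v^2 - 4*v + 4) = (v - 2)*(v - 1)*(v + 4)*(v - 2)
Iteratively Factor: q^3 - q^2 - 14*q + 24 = (q - 3)*(q^2 + 2*q - 8) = (q - 3)*(q - 2)*(q + 4)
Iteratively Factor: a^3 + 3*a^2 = (a)*(a^2 + 3*a) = a*(a + 3)*(a)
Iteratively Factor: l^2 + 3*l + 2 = (l + 2)*(l + 1)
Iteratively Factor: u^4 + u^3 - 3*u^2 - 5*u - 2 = (u + 1)*(u^3 - 3*u - 2) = (u + 1)^2*(u^2 - u - 2) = (u + 1)^3*(u - 2)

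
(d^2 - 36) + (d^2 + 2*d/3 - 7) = 2*d^2 + 2*d/3 - 43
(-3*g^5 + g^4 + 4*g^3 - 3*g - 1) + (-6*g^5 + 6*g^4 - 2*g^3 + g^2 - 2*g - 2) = -9*g^5 + 7*g^4 + 2*g^3 + g^2 - 5*g - 3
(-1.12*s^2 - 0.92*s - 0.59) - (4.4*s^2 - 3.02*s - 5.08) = -5.52*s^2 + 2.1*s + 4.49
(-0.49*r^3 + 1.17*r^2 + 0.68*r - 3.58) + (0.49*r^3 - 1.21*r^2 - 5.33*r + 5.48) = -0.04*r^2 - 4.65*r + 1.9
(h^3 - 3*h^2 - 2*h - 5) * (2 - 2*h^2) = -2*h^5 + 6*h^4 + 6*h^3 + 4*h^2 - 4*h - 10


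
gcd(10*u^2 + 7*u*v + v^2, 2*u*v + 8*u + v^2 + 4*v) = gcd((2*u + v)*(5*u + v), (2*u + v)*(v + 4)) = 2*u + v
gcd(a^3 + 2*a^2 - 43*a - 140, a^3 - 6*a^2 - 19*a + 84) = a^2 - 3*a - 28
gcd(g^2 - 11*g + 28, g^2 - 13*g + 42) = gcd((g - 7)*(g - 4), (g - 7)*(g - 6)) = g - 7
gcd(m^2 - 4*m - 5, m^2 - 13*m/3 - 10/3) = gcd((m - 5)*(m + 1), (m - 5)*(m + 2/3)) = m - 5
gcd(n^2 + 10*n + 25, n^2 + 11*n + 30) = n + 5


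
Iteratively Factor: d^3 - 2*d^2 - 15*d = (d - 5)*(d^2 + 3*d) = (d - 5)*(d + 3)*(d)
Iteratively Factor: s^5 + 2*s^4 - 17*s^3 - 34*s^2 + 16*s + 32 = (s + 2)*(s^4 - 17*s^2 + 16) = (s + 2)*(s + 4)*(s^3 - 4*s^2 - s + 4) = (s + 1)*(s + 2)*(s + 4)*(s^2 - 5*s + 4) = (s - 4)*(s + 1)*(s + 2)*(s + 4)*(s - 1)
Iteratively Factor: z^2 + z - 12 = (z - 3)*(z + 4)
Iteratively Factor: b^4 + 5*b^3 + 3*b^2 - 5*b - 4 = (b + 4)*(b^3 + b^2 - b - 1) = (b + 1)*(b + 4)*(b^2 - 1) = (b + 1)^2*(b + 4)*(b - 1)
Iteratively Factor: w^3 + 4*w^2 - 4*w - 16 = (w + 4)*(w^2 - 4) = (w - 2)*(w + 4)*(w + 2)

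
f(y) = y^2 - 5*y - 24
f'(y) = 2*y - 5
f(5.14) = -23.28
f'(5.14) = 5.28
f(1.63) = -29.49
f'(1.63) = -1.74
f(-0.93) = -18.49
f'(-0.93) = -6.86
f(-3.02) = 0.22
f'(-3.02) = -11.04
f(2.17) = -30.14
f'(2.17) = -0.66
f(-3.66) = 7.70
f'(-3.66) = -12.32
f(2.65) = -30.23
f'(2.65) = 0.30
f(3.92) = -28.23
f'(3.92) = 2.84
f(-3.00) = 0.00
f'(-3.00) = -11.00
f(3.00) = -30.00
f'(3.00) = 1.00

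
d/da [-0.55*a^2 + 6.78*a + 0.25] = 6.78 - 1.1*a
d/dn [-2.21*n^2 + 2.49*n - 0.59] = 2.49 - 4.42*n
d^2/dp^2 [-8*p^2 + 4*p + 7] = -16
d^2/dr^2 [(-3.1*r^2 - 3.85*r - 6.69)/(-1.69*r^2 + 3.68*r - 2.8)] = (-1.4210854715202e-14*r^4 + 60.55101*r^3 + 26.628654*r^2 - 358.947888*r + 245.831952)/(4.826809*r^6 - 31.531344*r^5 + 92.651208*r^4 - 154.318592*r^3 + 153.50496*r^2 - 86.5536*r + 21.952)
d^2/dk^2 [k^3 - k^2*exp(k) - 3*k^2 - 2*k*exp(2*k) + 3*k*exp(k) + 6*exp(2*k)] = -k^2*exp(k) - 8*k*exp(2*k) - k*exp(k) + 6*k + 16*exp(2*k) + 4*exp(k) - 6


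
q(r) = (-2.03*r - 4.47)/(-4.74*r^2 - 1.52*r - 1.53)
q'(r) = (-2.03*r - 4.47)*(9.48*r + 1.52)/(-4.74*r^2 - 1.52*r - 1.53)^2 - 2.03/(-4.74*r^2 - 1.52*r - 1.53)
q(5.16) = 0.11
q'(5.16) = -0.03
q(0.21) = 2.38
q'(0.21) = -3.07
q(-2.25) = -0.00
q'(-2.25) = 0.09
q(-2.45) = -0.02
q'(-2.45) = 0.06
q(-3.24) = -0.05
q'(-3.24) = 0.02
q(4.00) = 0.15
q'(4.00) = -0.05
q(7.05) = 0.08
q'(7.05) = -0.01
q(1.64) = 0.47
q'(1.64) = -0.35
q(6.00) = 0.09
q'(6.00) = -0.02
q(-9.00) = -0.04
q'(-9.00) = -0.00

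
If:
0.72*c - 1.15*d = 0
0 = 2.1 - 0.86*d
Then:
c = 3.90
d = 2.44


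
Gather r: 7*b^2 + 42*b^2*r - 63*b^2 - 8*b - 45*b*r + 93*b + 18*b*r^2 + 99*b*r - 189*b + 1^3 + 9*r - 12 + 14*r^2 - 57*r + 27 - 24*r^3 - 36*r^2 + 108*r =-56*b^2 - 104*b - 24*r^3 + r^2*(18*b - 22) + r*(42*b^2 + 54*b + 60) + 16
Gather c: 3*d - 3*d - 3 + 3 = 0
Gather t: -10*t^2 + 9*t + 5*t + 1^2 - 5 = -10*t^2 + 14*t - 4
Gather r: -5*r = -5*r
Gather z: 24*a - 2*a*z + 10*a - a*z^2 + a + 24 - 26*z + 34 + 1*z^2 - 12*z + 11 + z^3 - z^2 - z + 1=-a*z^2 + 35*a + z^3 + z*(-2*a - 39) + 70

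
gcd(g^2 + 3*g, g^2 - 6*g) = g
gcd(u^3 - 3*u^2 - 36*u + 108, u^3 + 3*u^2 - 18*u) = u^2 + 3*u - 18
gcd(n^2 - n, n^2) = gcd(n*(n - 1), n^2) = n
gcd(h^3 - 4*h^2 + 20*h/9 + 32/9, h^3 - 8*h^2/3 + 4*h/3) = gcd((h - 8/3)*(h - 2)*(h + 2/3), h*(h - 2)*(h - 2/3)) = h - 2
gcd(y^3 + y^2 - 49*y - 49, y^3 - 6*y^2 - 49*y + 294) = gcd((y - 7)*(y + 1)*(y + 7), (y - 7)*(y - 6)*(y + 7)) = y^2 - 49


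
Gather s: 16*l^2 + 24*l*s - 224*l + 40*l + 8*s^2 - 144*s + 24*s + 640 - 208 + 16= 16*l^2 - 184*l + 8*s^2 + s*(24*l - 120) + 448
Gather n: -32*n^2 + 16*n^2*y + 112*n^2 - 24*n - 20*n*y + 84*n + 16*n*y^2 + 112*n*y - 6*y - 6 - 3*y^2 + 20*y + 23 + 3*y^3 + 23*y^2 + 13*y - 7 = n^2*(16*y + 80) + n*(16*y^2 + 92*y + 60) + 3*y^3 + 20*y^2 + 27*y + 10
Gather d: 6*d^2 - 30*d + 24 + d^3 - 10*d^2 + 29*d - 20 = d^3 - 4*d^2 - d + 4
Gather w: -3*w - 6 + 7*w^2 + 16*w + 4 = 7*w^2 + 13*w - 2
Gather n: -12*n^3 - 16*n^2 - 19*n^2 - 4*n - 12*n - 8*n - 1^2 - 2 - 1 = -12*n^3 - 35*n^2 - 24*n - 4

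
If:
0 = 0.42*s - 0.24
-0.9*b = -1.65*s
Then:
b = 1.05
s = 0.57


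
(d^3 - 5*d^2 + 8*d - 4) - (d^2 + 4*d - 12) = d^3 - 6*d^2 + 4*d + 8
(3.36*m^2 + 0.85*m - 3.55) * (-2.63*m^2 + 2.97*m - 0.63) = -8.8368*m^4 + 7.7437*m^3 + 9.7442*m^2 - 11.079*m + 2.2365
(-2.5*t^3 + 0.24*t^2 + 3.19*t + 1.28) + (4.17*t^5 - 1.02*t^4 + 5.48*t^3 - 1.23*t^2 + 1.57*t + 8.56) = 4.17*t^5 - 1.02*t^4 + 2.98*t^3 - 0.99*t^2 + 4.76*t + 9.84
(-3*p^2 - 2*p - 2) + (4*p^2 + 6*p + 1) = p^2 + 4*p - 1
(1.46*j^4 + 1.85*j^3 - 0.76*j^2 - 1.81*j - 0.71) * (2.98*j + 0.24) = 4.3508*j^5 + 5.8634*j^4 - 1.8208*j^3 - 5.5762*j^2 - 2.5502*j - 0.1704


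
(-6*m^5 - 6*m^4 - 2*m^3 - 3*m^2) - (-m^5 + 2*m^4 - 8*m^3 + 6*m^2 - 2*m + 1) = -5*m^5 - 8*m^4 + 6*m^3 - 9*m^2 + 2*m - 1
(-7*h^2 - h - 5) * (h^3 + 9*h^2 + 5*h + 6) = -7*h^5 - 64*h^4 - 49*h^3 - 92*h^2 - 31*h - 30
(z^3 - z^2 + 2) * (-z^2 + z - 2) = -z^5 + 2*z^4 - 3*z^3 + 2*z - 4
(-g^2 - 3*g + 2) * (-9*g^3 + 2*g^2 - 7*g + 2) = 9*g^5 + 25*g^4 - 17*g^3 + 23*g^2 - 20*g + 4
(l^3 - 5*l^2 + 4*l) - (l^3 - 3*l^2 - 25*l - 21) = -2*l^2 + 29*l + 21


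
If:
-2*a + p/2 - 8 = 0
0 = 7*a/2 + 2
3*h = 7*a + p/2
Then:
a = -4/7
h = 20/21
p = 96/7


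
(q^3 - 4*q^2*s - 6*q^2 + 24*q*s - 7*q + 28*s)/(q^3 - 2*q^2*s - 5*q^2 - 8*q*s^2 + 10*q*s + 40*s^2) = (q^2 - 6*q - 7)/(q^2 + 2*q*s - 5*q - 10*s)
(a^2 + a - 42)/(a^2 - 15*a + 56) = (a^2 + a - 42)/(a^2 - 15*a + 56)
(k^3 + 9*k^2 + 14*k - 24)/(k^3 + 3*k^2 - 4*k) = (k + 6)/k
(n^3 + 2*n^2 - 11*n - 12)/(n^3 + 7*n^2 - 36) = (n^3 + 2*n^2 - 11*n - 12)/(n^3 + 7*n^2 - 36)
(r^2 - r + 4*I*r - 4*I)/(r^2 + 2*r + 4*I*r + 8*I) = (r - 1)/(r + 2)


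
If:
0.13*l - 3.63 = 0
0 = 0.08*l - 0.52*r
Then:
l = 27.92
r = 4.30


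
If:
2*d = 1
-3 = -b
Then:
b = 3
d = 1/2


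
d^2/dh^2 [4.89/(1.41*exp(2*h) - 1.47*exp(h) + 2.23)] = ((7.1883 - 27.5796*exp(h))*(1.41*exp(2*h) - 1.47*exp(h) + 2.23) + 4.89*(2.82*exp(h) - 1.47)*(5.64*exp(h) - 2.94)*exp(h))*exp(h)/(1.41*exp(2*h) - 1.47*exp(h) + 2.23)^3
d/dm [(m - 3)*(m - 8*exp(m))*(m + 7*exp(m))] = -m^2*exp(m) + 3*m^2 - 112*m*exp(2*m) + m*exp(m) - 6*m + 280*exp(2*m) + 3*exp(m)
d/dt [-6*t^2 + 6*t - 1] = 6 - 12*t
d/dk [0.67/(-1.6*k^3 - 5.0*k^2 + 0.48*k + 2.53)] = (3.216*k^2 + 6.7*k - 0.3216)/(1.6*k^3 + 5.0*k^2 - 0.48*k - 2.53)^2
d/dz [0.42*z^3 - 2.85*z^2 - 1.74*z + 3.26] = 1.26*z^2 - 5.7*z - 1.74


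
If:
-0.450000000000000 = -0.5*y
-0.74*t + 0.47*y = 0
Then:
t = 0.57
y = 0.90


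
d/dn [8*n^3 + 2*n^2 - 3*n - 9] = 24*n^2 + 4*n - 3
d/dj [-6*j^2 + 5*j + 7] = 5 - 12*j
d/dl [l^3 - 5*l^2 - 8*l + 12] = 3*l^2 - 10*l - 8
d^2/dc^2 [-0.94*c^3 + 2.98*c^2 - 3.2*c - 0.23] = 5.96 - 5.64*c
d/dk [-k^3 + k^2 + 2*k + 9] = -3*k^2 + 2*k + 2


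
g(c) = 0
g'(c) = 0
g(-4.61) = 0.00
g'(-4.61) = 0.00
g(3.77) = 0.00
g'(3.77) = 0.00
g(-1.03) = 0.00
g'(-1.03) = 0.00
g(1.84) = 0.00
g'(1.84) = 0.00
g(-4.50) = 0.00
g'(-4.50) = 0.00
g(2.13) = 0.00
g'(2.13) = 0.00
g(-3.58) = 0.00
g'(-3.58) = 0.00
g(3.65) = 0.00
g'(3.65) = 0.00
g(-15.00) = 0.00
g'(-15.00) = 0.00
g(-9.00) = 0.00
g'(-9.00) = 0.00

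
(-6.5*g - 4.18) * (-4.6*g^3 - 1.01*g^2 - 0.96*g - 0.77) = 29.9*g^4 + 25.793*g^3 + 10.4618*g^2 + 9.0178*g + 3.2186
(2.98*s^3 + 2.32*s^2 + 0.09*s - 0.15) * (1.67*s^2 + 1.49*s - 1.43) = 4.9766*s^5 + 8.3146*s^4 - 0.654300000000001*s^3 - 3.434*s^2 - 0.3522*s + 0.2145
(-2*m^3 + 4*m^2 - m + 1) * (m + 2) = -2*m^4 + 7*m^2 - m + 2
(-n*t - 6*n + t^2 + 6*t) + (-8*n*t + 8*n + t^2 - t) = -9*n*t + 2*n + 2*t^2 + 5*t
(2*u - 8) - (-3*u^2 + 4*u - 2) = 3*u^2 - 2*u - 6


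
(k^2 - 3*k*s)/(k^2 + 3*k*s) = (k - 3*s)/(k + 3*s)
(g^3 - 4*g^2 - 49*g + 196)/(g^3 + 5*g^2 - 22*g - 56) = (g - 7)/(g + 2)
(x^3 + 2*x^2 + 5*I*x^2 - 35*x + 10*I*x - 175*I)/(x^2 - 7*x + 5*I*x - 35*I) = (x^2 + 2*x - 35)/(x - 7)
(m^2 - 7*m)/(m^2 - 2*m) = (m - 7)/(m - 2)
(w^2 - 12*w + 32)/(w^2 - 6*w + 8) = (w - 8)/(w - 2)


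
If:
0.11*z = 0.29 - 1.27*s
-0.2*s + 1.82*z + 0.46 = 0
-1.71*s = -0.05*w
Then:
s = 0.25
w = 8.48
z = -0.23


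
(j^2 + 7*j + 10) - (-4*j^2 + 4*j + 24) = 5*j^2 + 3*j - 14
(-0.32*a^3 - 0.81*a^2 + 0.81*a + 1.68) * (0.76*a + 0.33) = -0.2432*a^4 - 0.7212*a^3 + 0.3483*a^2 + 1.5441*a + 0.5544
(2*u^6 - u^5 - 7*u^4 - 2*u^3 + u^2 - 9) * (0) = 0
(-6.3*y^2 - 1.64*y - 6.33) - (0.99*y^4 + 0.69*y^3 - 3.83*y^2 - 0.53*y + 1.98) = -0.99*y^4 - 0.69*y^3 - 2.47*y^2 - 1.11*y - 8.31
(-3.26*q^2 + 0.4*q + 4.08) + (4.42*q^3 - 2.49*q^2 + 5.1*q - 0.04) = 4.42*q^3 - 5.75*q^2 + 5.5*q + 4.04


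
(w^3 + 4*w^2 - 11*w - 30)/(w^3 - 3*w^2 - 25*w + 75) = (w + 2)/(w - 5)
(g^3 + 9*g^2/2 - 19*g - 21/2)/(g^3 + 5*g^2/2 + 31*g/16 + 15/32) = 16*(g^2 + 4*g - 21)/(16*g^2 + 32*g + 15)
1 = 1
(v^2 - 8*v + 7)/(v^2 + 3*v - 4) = (v - 7)/(v + 4)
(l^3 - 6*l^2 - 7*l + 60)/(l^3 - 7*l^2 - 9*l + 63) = (l^2 - 9*l + 20)/(l^2 - 10*l + 21)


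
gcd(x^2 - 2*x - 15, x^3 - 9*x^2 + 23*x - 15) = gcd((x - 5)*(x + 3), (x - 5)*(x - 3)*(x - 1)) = x - 5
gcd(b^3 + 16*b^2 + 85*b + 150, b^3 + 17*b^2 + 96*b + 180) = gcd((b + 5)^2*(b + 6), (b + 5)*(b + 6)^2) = b^2 + 11*b + 30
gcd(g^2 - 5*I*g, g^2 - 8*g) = g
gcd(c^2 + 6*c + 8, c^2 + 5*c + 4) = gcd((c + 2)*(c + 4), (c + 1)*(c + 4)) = c + 4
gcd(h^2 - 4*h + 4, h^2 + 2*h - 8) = h - 2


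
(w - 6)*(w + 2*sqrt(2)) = w^2 - 6*w + 2*sqrt(2)*w - 12*sqrt(2)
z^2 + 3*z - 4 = (z - 1)*(z + 4)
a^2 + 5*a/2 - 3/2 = (a - 1/2)*(a + 3)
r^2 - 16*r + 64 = (r - 8)^2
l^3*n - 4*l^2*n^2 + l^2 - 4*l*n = l*(l - 4*n)*(l*n + 1)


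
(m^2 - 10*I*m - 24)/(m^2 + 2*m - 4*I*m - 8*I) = (m - 6*I)/(m + 2)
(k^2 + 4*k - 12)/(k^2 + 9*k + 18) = (k - 2)/(k + 3)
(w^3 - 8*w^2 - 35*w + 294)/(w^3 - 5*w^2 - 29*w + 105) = (w^2 - w - 42)/(w^2 + 2*w - 15)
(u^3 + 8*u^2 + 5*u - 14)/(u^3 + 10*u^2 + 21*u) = (u^2 + u - 2)/(u*(u + 3))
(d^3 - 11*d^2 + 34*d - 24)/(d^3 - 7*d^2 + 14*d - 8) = (d - 6)/(d - 2)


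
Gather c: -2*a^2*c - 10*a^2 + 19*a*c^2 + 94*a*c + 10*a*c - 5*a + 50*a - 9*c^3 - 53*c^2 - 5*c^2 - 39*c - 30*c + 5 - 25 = -10*a^2 + 45*a - 9*c^3 + c^2*(19*a - 58) + c*(-2*a^2 + 104*a - 69) - 20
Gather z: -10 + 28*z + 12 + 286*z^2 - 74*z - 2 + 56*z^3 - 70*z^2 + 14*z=56*z^3 + 216*z^2 - 32*z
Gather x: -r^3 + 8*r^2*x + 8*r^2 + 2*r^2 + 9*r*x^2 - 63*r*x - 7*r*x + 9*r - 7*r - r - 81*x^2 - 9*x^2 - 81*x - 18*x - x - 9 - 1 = -r^3 + 10*r^2 + r + x^2*(9*r - 90) + x*(8*r^2 - 70*r - 100) - 10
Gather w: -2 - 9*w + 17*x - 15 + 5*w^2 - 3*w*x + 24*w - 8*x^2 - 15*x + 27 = 5*w^2 + w*(15 - 3*x) - 8*x^2 + 2*x + 10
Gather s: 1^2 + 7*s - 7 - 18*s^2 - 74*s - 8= -18*s^2 - 67*s - 14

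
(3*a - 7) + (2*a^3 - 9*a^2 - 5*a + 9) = 2*a^3 - 9*a^2 - 2*a + 2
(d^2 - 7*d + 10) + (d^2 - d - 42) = 2*d^2 - 8*d - 32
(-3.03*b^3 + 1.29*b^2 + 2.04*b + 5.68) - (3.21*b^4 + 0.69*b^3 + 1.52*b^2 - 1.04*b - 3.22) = -3.21*b^4 - 3.72*b^3 - 0.23*b^2 + 3.08*b + 8.9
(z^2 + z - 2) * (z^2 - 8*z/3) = z^4 - 5*z^3/3 - 14*z^2/3 + 16*z/3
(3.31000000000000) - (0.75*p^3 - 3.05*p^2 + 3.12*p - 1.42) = -0.75*p^3 + 3.05*p^2 - 3.12*p + 4.73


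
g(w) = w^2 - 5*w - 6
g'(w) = 2*w - 5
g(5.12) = -5.39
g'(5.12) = 5.24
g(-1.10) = 0.71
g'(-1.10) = -7.20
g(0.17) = -6.82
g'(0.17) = -4.66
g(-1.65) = 4.97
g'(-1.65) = -8.30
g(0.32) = -7.50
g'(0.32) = -4.36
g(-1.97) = 7.73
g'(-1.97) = -8.94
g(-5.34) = 49.22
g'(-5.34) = -15.68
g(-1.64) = 4.89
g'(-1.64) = -8.28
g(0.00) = -6.00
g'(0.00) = -5.00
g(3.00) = -12.00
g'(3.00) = 1.00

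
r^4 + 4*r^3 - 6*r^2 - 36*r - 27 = (r - 3)*(r + 1)*(r + 3)^2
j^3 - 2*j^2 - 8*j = j*(j - 4)*(j + 2)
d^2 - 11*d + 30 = (d - 6)*(d - 5)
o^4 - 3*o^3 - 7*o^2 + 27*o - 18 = (o - 3)*(o - 2)*(o - 1)*(o + 3)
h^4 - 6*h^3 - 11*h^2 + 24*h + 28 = (h - 7)*(h - 2)*(h + 1)*(h + 2)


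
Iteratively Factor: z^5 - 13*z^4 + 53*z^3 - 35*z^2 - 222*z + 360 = (z + 2)*(z^4 - 15*z^3 + 83*z^2 - 201*z + 180) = (z - 5)*(z + 2)*(z^3 - 10*z^2 + 33*z - 36) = (z - 5)*(z - 3)*(z + 2)*(z^2 - 7*z + 12) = (z - 5)*(z - 4)*(z - 3)*(z + 2)*(z - 3)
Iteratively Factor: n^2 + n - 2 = (n - 1)*(n + 2)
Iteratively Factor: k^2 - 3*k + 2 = (k - 2)*(k - 1)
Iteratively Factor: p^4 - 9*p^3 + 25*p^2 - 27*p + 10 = (p - 5)*(p^3 - 4*p^2 + 5*p - 2) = (p - 5)*(p - 1)*(p^2 - 3*p + 2) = (p - 5)*(p - 1)^2*(p - 2)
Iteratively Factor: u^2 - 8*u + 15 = (u - 5)*(u - 3)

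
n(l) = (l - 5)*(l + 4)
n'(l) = 2*l - 1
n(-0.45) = -19.35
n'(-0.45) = -1.90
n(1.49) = -19.27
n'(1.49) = 1.98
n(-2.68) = -10.14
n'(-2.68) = -6.36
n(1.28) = -19.64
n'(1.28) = 1.56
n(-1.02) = -17.94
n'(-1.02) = -3.04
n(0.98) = -20.02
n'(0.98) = 0.96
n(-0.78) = -18.61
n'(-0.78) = -2.56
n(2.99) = -14.05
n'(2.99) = 4.98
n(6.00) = 10.00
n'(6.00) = 11.00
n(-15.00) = 220.00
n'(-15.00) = -31.00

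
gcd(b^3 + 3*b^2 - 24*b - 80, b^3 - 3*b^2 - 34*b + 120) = b - 5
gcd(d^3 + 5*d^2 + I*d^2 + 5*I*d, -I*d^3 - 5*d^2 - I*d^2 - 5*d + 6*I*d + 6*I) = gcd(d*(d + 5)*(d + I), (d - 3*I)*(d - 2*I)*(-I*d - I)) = 1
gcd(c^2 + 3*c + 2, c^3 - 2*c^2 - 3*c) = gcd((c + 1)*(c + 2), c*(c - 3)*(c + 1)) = c + 1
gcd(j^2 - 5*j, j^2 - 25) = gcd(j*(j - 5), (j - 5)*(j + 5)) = j - 5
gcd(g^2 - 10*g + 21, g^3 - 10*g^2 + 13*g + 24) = g - 3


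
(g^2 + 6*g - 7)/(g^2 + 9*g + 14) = (g - 1)/(g + 2)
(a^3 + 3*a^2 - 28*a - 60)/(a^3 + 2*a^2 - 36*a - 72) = (a - 5)/(a - 6)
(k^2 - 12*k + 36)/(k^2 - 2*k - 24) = (k - 6)/(k + 4)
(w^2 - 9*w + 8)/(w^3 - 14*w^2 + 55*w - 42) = (w - 8)/(w^2 - 13*w + 42)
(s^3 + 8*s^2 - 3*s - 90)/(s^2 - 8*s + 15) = (s^2 + 11*s + 30)/(s - 5)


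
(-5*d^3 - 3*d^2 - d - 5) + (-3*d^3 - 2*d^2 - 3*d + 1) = -8*d^3 - 5*d^2 - 4*d - 4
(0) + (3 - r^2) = 3 - r^2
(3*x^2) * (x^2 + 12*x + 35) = 3*x^4 + 36*x^3 + 105*x^2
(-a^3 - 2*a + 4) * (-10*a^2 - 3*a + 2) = 10*a^5 + 3*a^4 + 18*a^3 - 34*a^2 - 16*a + 8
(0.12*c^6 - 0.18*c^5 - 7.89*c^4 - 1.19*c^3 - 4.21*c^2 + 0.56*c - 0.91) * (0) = 0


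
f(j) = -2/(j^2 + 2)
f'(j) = 4*j/(j^2 + 2)^2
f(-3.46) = -0.14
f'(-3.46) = -0.07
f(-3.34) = -0.15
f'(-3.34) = -0.08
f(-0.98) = -0.68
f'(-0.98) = -0.45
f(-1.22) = -0.57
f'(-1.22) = -0.40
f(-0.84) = -0.74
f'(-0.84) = -0.46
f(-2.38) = -0.26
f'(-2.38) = -0.16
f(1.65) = -0.42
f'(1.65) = 0.30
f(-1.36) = -0.52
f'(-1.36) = -0.37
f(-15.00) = -0.00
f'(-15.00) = 0.00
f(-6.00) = -0.05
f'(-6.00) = -0.02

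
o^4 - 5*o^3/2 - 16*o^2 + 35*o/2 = o*(o - 5)*(o - 1)*(o + 7/2)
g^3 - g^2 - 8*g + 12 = (g - 2)^2*(g + 3)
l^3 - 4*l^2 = l^2*(l - 4)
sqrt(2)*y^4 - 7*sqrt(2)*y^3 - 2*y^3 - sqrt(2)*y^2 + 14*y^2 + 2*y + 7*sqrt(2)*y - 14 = (y - 7)*(y - 1)*(y - sqrt(2))*(sqrt(2)*y + sqrt(2))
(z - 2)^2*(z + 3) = z^3 - z^2 - 8*z + 12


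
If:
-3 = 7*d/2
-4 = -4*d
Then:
No Solution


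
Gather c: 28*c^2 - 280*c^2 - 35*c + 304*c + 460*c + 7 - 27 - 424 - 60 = -252*c^2 + 729*c - 504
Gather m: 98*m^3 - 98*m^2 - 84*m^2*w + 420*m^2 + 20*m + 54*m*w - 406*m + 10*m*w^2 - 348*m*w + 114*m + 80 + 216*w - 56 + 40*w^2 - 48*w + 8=98*m^3 + m^2*(322 - 84*w) + m*(10*w^2 - 294*w - 272) + 40*w^2 + 168*w + 32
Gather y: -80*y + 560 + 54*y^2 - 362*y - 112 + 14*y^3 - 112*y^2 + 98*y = 14*y^3 - 58*y^2 - 344*y + 448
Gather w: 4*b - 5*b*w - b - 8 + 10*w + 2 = 3*b + w*(10 - 5*b) - 6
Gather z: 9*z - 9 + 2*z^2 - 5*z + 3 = 2*z^2 + 4*z - 6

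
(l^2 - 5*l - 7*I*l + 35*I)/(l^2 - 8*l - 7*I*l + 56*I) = (l - 5)/(l - 8)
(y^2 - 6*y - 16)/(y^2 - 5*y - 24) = (y + 2)/(y + 3)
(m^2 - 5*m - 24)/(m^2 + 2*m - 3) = (m - 8)/(m - 1)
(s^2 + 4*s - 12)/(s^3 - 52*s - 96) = (s - 2)/(s^2 - 6*s - 16)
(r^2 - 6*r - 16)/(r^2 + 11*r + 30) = (r^2 - 6*r - 16)/(r^2 + 11*r + 30)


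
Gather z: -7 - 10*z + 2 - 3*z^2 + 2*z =-3*z^2 - 8*z - 5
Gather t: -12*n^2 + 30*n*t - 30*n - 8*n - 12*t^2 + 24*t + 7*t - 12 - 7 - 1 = -12*n^2 - 38*n - 12*t^2 + t*(30*n + 31) - 20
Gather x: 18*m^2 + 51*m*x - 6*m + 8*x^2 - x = 18*m^2 - 6*m + 8*x^2 + x*(51*m - 1)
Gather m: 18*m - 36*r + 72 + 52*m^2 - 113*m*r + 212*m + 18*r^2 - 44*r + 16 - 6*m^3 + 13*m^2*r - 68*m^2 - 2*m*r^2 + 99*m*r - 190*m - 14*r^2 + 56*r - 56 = -6*m^3 + m^2*(13*r - 16) + m*(-2*r^2 - 14*r + 40) + 4*r^2 - 24*r + 32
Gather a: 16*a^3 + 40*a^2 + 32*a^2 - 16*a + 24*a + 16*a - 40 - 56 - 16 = 16*a^3 + 72*a^2 + 24*a - 112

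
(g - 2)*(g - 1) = g^2 - 3*g + 2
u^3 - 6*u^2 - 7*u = u*(u - 7)*(u + 1)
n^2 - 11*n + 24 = (n - 8)*(n - 3)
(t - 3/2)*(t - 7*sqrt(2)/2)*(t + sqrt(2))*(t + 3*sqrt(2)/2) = t^4 - 3*t^3/2 - sqrt(2)*t^3 - 29*t^2/2 + 3*sqrt(2)*t^2/2 - 21*sqrt(2)*t/2 + 87*t/4 + 63*sqrt(2)/4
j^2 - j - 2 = (j - 2)*(j + 1)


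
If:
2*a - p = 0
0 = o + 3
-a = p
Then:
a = 0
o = -3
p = 0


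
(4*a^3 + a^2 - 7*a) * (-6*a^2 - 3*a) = -24*a^5 - 18*a^4 + 39*a^3 + 21*a^2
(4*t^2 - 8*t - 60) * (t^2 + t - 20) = 4*t^4 - 4*t^3 - 148*t^2 + 100*t + 1200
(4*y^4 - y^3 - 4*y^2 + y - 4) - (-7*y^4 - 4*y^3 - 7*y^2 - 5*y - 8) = 11*y^4 + 3*y^3 + 3*y^2 + 6*y + 4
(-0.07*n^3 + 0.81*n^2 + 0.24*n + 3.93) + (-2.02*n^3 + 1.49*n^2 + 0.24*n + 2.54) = -2.09*n^3 + 2.3*n^2 + 0.48*n + 6.47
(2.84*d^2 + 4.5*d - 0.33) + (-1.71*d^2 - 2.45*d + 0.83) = 1.13*d^2 + 2.05*d + 0.5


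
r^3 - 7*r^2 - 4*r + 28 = (r - 7)*(r - 2)*(r + 2)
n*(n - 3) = n^2 - 3*n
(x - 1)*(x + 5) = x^2 + 4*x - 5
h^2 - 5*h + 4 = (h - 4)*(h - 1)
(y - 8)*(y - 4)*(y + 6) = y^3 - 6*y^2 - 40*y + 192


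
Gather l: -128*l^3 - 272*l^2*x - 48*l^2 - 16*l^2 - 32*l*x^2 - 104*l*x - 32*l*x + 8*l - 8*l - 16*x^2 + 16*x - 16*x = -128*l^3 + l^2*(-272*x - 64) + l*(-32*x^2 - 136*x) - 16*x^2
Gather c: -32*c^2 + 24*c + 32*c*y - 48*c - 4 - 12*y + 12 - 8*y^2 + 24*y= -32*c^2 + c*(32*y - 24) - 8*y^2 + 12*y + 8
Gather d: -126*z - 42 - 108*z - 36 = -234*z - 78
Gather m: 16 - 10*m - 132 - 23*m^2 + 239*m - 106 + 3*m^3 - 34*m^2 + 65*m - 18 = 3*m^3 - 57*m^2 + 294*m - 240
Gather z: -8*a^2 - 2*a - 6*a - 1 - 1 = -8*a^2 - 8*a - 2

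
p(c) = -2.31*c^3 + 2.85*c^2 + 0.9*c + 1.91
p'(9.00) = -509.13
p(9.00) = -1443.13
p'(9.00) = -509.13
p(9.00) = -1443.13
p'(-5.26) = -220.82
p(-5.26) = 412.21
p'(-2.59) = -60.35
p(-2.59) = 58.83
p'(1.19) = -2.13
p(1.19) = 3.12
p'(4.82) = -132.63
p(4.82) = -186.21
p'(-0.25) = -0.96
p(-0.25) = 1.90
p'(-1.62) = -26.52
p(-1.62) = 17.75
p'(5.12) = -151.58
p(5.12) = -228.81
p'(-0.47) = -3.31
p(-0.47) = 2.36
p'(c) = -6.93*c^2 + 5.7*c + 0.9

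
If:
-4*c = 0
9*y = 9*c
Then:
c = 0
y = 0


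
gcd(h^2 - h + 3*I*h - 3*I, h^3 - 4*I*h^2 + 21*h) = h + 3*I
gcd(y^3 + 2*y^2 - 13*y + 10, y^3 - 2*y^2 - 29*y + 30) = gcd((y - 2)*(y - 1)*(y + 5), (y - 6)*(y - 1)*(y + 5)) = y^2 + 4*y - 5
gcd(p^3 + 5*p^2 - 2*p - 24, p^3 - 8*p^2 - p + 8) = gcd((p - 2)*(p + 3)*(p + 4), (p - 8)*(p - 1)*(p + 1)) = 1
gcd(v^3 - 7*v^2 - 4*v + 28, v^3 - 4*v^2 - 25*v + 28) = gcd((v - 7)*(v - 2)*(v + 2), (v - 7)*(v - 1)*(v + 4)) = v - 7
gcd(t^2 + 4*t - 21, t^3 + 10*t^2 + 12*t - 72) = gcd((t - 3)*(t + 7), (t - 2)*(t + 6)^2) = 1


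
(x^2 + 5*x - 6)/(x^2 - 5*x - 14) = (-x^2 - 5*x + 6)/(-x^2 + 5*x + 14)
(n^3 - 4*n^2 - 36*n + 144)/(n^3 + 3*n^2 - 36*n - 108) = (n - 4)/(n + 3)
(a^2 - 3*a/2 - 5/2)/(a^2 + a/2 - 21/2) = (2*a^2 - 3*a - 5)/(2*a^2 + a - 21)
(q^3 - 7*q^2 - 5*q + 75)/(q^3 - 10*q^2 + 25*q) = (q + 3)/q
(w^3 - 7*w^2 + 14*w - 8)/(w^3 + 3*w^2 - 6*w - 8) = (w^2 - 5*w + 4)/(w^2 + 5*w + 4)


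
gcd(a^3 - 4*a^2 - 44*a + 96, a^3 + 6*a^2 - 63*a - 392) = a - 8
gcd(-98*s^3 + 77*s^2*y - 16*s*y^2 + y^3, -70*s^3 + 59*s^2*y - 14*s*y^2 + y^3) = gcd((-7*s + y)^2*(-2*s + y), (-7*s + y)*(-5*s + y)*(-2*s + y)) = 14*s^2 - 9*s*y + y^2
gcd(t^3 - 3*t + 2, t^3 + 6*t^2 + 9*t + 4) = 1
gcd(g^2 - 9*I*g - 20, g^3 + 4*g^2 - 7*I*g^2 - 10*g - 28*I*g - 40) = g - 5*I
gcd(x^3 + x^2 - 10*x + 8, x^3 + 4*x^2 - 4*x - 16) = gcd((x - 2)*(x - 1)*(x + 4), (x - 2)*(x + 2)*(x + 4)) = x^2 + 2*x - 8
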